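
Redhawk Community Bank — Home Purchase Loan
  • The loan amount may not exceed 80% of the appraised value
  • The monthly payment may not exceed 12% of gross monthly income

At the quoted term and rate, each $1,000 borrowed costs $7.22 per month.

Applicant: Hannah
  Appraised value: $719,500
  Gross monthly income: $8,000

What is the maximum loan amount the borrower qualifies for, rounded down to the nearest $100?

$132,900

Payment cap: 12% × $8,000 = $960/month.
At $7.22 per $1,000, that supports 960/7.22 × 1,000 ≈ $132,963 → $132,900.
LTV cap: 80% × $719,500 = $575,600 → $575,600.
Binding constraint: payment-to-income.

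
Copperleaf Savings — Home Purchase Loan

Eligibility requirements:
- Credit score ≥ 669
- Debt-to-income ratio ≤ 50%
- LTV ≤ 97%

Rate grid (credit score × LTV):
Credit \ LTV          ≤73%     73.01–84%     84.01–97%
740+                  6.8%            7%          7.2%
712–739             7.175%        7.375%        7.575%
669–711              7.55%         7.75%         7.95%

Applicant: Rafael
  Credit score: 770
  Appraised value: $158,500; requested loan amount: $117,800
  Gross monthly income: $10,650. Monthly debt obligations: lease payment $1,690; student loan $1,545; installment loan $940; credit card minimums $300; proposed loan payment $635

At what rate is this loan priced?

Credit score 770 ≥ 669; Total monthly debts = (1,690 + 1,545 + 940 + 300 + 635) = 5,110. DTI: 5,110 ÷ 10,650 = 48%, within the 50% cap
LTV = 117,800/158,500 = 74.3% ≤ 97%
Score 770 is in the 740+ band; LTV 74.3% is in the 73.01–84% band → 7%.

7%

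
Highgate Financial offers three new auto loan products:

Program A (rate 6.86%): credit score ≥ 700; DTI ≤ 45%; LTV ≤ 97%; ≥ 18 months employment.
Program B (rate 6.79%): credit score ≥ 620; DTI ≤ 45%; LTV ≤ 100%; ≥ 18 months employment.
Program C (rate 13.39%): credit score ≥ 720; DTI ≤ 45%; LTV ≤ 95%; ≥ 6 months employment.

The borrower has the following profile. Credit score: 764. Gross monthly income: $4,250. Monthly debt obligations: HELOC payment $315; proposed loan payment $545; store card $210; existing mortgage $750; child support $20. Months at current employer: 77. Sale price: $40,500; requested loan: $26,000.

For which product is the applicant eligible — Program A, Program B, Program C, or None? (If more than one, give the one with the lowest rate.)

Program B

Total debts = (315 + 545 + 210 + 750 + 20) = 1,840; DTI = 1,840/4,250 = 43.3%.
LTV = 26,000/40,500 = 64.2%.
Program A: score 764 ≥ 700; DTI 43.3% ≤ 45%; LTV 64.2% ≤ 97%; employment 77 ≥ 18 mo → qualifies.
Program B: score 764 ≥ 620; DTI 43.3% ≤ 45%; LTV 64.2% ≤ 100%; employment 77 ≥ 18 mo → qualifies.
Program C: score 764 ≥ 720; DTI 43.3% ≤ 45%; LTV 64.2% ≤ 95%; employment 77 ≥ 6 mo → qualifies.
Qualifying: Program A, Program B, Program C. Lowest rate is 6.79% → Program B.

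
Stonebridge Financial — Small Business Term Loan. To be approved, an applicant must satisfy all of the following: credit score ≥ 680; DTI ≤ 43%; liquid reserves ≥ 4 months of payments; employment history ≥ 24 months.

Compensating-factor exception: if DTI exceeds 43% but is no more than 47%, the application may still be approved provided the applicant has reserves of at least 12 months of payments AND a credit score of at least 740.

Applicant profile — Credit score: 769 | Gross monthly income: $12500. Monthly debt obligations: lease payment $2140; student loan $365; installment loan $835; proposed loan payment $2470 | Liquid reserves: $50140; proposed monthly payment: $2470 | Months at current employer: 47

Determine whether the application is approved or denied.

Credit score 769 ≥ 680 (meets base)
Total debts = (2,140 + 365 + 835 + 2,470) = 5,810. DTI: 5,810 ÷ 12,500 = 46.5%, over the 43% base limit.
Liquid reserves cover 50,140/2,470 = 20.3 months — ≥ 4 required
Employment 47 ≥ 24 months
46.5% falls in the override range (43%–47%), so the compensating-factor test applies.
Override check — reserves: 20.3 mo (ok); score: 769 (ok).
Both override conditions satisfied; DTI exception granted.

Approved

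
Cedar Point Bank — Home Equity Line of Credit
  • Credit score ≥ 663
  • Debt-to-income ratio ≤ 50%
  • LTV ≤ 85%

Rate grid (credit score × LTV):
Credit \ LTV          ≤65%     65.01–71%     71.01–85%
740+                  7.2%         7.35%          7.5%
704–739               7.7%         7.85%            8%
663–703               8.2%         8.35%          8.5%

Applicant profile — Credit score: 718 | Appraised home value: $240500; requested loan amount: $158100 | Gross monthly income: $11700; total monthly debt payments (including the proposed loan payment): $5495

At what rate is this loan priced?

Credit score 718 ≥ 663; DTI: 5,495 ÷ 11,700 = 47%, within the 50% cap
LTV: 158,100 ÷ 240,500 = 65.7%, within 85% cap
Row: 718 falls in 704–739. Column: 65.7% falls in 65.01–71%. Rate = 7.85%.

7.85%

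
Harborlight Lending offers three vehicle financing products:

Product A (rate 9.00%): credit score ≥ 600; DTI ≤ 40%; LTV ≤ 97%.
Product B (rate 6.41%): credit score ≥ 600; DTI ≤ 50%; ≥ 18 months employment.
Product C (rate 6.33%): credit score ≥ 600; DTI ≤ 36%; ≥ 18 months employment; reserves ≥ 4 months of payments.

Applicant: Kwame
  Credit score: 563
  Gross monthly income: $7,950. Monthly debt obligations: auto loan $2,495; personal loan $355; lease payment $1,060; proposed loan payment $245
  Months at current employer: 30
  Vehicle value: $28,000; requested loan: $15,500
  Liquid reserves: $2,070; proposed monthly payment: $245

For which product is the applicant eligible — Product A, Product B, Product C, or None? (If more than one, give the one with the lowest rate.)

Total debts = (2,495 + 355 + 1,060 + 245) = 4,155; DTI = 4,155/7,950 = 52.3%.
LTV = 15,500/28,000 = 55.4%.
Reserves = 2,070/245 = 8.4 months.
Product A: score 563 < 600; DTI 52.3% > 40%; LTV 55.4% ≤ 97% → does not qualify.
Product B: score 563 < 600; DTI 52.3% > 50%; employment 30 ≥ 18 mo → does not qualify.
Product C: score 563 < 600; DTI 52.3% > 36%; employment 30 ≥ 18 mo; reserves 8.4 ≥ 4 mo → does not qualify.

None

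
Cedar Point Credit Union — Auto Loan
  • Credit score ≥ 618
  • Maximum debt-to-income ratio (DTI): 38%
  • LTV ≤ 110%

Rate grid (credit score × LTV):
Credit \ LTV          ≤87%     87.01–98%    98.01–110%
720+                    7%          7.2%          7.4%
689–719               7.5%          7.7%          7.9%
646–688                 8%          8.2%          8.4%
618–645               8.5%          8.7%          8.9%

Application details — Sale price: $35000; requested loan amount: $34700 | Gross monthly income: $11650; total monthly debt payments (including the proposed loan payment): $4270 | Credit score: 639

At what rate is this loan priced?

8.9%

Credit score 639 ≥ 618; DTI = 4,270/11,650 = 36.7% ≤ 38%
Loan-to-value = 34,700/35,000 = 99.1% — pass (110% max)
Credit 639 → row 618–645; LTV 99.1% → column 98.01–110%. Grid cell → 8.9%.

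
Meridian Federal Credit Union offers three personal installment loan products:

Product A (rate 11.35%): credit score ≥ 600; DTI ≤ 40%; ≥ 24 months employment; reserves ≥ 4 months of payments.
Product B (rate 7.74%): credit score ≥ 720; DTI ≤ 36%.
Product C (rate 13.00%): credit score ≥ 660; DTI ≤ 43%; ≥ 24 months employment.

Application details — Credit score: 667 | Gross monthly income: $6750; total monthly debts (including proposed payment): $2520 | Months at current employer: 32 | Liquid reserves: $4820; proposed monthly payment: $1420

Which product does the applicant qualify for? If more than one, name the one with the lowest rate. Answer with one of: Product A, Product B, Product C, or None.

Product C

DTI = 2,520/6,750 = 37.3%.
Reserves = 4,820/1,420 = 3.4 months.
Product A: score 667 ≥ 600; DTI 37.3% ≤ 40%; employment 32 ≥ 24 mo; reserves 3.4 < 4 mo → does not qualify.
Product B: score 667 < 720; DTI 37.3% > 36% → does not qualify.
Product C: score 667 ≥ 660; DTI 37.3% ≤ 43%; employment 32 ≥ 24 mo → qualifies.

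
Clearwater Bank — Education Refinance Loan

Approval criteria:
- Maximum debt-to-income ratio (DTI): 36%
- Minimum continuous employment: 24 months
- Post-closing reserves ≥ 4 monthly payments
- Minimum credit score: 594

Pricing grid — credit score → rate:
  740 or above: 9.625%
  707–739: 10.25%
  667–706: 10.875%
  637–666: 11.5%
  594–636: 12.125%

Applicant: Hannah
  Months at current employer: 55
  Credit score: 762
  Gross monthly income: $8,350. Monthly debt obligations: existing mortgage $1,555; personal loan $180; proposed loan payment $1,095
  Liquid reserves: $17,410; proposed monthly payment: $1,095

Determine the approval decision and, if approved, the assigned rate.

Approved at 9.625%

Credit score 762 ≥ 594 (meets minimum)
Liquid reserves cover 17,410/1,095 = 15.9 months — ≥ 4 required
Total monthly debts = (1,555 + 180 + 1,095) = 2,830. DTI: 2,830 ÷ 8,350 = 33.9%, within the 36% cap
Employment 55 ≥ 24 months
All requirements met. Score 762 falls in the 740 or above tier → 9.625%.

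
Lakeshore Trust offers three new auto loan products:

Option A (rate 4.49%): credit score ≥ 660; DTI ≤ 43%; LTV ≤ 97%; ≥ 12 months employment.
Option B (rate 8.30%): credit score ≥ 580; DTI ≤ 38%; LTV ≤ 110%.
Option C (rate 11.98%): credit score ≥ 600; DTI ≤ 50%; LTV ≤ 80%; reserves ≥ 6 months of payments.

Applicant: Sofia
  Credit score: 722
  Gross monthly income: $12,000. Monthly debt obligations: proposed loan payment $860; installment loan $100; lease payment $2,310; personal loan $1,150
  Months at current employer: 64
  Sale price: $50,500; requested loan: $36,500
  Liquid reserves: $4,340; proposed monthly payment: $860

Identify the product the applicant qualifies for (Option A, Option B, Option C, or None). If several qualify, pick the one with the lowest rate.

Total debts = (860 + 100 + 2,310 + 1,150) = 4,420; DTI = 4,420/12,000 = 36.8%.
LTV = 36,500/50,500 = 72.3%.
Reserves = 4,340/860 = 5.0 months.
Option A: score 722 ≥ 660; DTI 36.8% ≤ 43%; LTV 72.3% ≤ 97%; employment 64 ≥ 12 mo → qualifies.
Option B: score 722 ≥ 580; DTI 36.8% ≤ 38%; LTV 72.3% ≤ 110% → qualifies.
Option C: score 722 ≥ 600; DTI 36.8% ≤ 50%; LTV 72.3% ≤ 80%; reserves 5.0 < 6 mo → does not qualify.
Qualifying: Option A, Option B. Lowest rate is 4.49% → Option A.

Option A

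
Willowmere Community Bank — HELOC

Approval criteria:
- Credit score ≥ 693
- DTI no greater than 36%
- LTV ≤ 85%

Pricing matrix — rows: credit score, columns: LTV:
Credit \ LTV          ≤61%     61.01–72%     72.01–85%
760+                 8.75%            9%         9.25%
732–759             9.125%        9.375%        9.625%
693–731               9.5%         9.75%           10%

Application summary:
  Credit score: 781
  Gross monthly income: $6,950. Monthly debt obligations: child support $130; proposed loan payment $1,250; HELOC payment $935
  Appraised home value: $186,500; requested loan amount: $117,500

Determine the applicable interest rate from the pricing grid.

Credit score 781 ≥ 693; Total monthly debts = (130 + 1,250 + 935) = 2,315. Debt-to-income = 2,315/6,950 = 33.3% — meets 36% limit
LTV = 117,500/186,500 = 63% ≤ 85%
Credit 781 → row 760+; LTV 63% → column 61.01–72%. Grid cell → 9%.

9%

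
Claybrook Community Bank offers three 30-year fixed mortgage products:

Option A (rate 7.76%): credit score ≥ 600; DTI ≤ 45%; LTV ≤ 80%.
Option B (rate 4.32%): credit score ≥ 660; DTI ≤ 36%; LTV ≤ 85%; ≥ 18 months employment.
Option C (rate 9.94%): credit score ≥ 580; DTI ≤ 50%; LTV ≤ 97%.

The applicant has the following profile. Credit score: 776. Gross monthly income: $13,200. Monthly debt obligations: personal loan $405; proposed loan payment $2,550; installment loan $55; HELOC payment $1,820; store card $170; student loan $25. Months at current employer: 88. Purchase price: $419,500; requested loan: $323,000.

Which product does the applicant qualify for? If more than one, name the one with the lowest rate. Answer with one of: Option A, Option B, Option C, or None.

Option A

Total debts = (405 + 2,550 + 55 + 1,820 + 170 + 25) = 5,025; DTI = 5,025/13,200 = 38.1%.
LTV = 323,000/419,500 = 77%.
Option A: score 776 ≥ 600; DTI 38.1% ≤ 45%; LTV 77% ≤ 80% → qualifies.
Option B: score 776 ≥ 660; DTI 38.1% > 36%; LTV 77% ≤ 85%; employment 88 ≥ 18 mo → does not qualify.
Option C: score 776 ≥ 580; DTI 38.1% ≤ 50%; LTV 77% ≤ 97% → qualifies.
Qualifying: Option A, Option C. Lowest rate is 7.76% → Option A.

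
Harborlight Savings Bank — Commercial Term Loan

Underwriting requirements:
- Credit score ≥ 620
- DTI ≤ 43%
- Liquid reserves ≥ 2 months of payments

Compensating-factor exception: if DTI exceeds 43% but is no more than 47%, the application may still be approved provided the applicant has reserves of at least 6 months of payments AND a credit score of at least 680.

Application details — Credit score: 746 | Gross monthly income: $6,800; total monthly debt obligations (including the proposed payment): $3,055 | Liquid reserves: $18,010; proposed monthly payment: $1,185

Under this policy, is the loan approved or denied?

Approved

Credit score 746 ≥ 620 (meets base)
DTI: 3,055 ÷ 6,800 = 44.9%, over the 43% base limit.
Reserves: 18,010 ÷ 1,185 = 15.2 months (meets 2-month minimum)
44.9% falls in the override range (43%–47%), so the compensating-factor test applies.
Override check — reserves: 15.2 mo (ok); score: 746 (ok).
Both override conditions satisfied; DTI exception granted.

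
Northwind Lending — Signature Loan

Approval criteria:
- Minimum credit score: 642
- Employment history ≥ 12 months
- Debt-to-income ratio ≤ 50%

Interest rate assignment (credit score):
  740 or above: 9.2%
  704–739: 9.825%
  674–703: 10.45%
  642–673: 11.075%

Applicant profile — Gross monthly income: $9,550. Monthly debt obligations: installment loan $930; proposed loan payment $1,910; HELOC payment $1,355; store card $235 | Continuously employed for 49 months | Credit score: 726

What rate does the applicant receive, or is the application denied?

Approved at 9.825%

Credit score 726 ≥ 642 (meets minimum)
Total monthly debts = (930 + 1,910 + 1,355 + 235) = 4,430. DTI = 4,430/9,550 = 46.4% ≤ 50%
Employment 49 ≥ 12 months
All requirements met. Score 726 falls in the 704–739 tier → 9.825%.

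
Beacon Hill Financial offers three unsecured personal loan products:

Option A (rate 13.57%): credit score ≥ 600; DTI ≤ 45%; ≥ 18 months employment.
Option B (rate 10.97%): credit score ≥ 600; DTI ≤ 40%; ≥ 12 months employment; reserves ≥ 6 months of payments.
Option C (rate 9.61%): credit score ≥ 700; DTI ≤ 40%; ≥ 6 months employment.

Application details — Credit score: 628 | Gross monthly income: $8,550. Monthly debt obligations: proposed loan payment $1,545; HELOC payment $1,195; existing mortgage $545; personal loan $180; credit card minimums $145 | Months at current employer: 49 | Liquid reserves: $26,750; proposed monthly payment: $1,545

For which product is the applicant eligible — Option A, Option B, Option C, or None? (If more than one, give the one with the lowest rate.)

Total debts = (1,545 + 1,195 + 545 + 180 + 145) = 3,610; DTI = 3,610/8,550 = 42.2%.
Reserves = 26,750/1,545 = 17.3 months.
Option A: score 628 ≥ 600; DTI 42.2% ≤ 45%; employment 49 ≥ 18 mo → qualifies.
Option B: score 628 ≥ 600; DTI 42.2% > 40%; employment 49 ≥ 12 mo; reserves 17.3 ≥ 6 mo → does not qualify.
Option C: score 628 < 700; DTI 42.2% > 40%; employment 49 ≥ 6 mo → does not qualify.

Option A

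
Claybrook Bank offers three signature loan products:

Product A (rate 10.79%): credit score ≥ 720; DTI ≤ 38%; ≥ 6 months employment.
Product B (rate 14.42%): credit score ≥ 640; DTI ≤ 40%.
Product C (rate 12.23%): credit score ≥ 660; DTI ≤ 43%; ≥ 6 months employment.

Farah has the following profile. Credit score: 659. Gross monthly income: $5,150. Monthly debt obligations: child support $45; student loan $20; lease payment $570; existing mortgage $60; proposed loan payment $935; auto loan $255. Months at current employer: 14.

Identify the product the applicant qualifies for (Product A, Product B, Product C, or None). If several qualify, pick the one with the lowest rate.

Total debts = (45 + 20 + 570 + 60 + 935 + 255) = 1,885; DTI = 1,885/5,150 = 36.6%.
Product A: score 659 < 720; DTI 36.6% ≤ 38%; employment 14 ≥ 6 mo → does not qualify.
Product B: score 659 ≥ 640; DTI 36.6% ≤ 40% → qualifies.
Product C: score 659 < 660; DTI 36.6% ≤ 43%; employment 14 ≥ 6 mo → does not qualify.

Product B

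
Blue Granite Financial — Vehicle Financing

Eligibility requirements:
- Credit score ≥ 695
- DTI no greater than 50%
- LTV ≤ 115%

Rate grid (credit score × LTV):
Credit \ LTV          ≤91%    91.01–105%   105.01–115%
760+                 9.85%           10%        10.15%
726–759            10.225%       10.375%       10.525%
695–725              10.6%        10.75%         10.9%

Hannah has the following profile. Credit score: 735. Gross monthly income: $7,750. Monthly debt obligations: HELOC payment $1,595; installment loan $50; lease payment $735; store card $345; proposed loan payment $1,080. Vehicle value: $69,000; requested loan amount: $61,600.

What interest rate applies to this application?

Credit score 735 ≥ 695; Total monthly debts = (1,595 + 50 + 735 + 345 + 1,080) = 3,805. Debt-to-income = 3,805/7,750 = 49.1% — meets 50% limit
LTV: 61,600 ÷ 69,000 = 89.3%, within 115% cap
Credit 735 → row 726–759; LTV 89.3% → column ≤91%. Grid cell → 10.225%.

10.225%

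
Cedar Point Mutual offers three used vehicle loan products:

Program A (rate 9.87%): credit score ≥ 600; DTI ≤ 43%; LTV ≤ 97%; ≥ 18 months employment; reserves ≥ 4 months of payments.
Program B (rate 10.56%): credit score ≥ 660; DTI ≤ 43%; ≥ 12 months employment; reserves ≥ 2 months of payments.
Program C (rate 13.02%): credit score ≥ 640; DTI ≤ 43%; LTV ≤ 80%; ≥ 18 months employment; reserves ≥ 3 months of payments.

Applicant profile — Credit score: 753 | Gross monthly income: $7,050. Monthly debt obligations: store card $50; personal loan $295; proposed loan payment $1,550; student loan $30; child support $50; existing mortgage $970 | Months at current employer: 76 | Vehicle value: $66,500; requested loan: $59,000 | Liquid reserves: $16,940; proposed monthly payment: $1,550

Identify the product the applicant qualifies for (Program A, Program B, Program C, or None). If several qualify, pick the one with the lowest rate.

Program A

Total debts = (50 + 295 + 1,550 + 30 + 50 + 970) = 2,945; DTI = 2,945/7,050 = 41.8%.
LTV = 59,000/66,500 = 88.7%.
Reserves = 16,940/1,550 = 10.9 months.
Program A: score 753 ≥ 600; DTI 41.8% ≤ 43%; LTV 88.7% ≤ 97%; employment 76 ≥ 18 mo; reserves 10.9 ≥ 4 mo → qualifies.
Program B: score 753 ≥ 660; DTI 41.8% ≤ 43%; employment 76 ≥ 12 mo; reserves 10.9 ≥ 2 mo → qualifies.
Program C: score 753 ≥ 640; DTI 41.8% ≤ 43%; LTV 88.7% > 80%; employment 76 ≥ 18 mo; reserves 10.9 ≥ 3 mo → does not qualify.
Qualifying: Program A, Program B. Lowest rate is 9.87% → Program A.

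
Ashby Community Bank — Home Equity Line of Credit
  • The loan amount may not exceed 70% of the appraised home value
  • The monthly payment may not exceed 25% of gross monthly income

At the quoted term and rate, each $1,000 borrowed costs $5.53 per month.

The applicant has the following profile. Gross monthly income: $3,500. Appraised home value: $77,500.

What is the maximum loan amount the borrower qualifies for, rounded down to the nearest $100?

$54,200

Payment cap: 25% × $3,500 = $875/month.
At $5.53 per $1,000, that supports 875/5.53 × 1,000 ≈ $158,227 → $158,200.
LTV cap: 70% × $77,500 = $54,250 → $54,200.
Binding constraint: loan-to-value.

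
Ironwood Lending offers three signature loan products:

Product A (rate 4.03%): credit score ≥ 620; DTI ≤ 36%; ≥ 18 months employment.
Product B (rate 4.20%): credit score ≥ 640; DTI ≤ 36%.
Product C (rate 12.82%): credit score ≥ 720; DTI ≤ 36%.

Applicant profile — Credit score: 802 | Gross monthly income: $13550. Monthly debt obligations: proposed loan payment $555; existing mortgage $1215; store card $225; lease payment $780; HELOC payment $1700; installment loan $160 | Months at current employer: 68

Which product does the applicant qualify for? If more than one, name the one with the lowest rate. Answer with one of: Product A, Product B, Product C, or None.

Total debts = (555 + 1,215 + 225 + 780 + 1,700 + 160) = 4,635; DTI = 4,635/13,550 = 34.2%.
Product A: score 802 ≥ 620; DTI 34.2% ≤ 36%; employment 68 ≥ 18 mo → qualifies.
Product B: score 802 ≥ 640; DTI 34.2% ≤ 36% → qualifies.
Product C: score 802 ≥ 720; DTI 34.2% ≤ 36% → qualifies.
Qualifying: Product A, Product B, Product C. Lowest rate is 4.03% → Product A.

Product A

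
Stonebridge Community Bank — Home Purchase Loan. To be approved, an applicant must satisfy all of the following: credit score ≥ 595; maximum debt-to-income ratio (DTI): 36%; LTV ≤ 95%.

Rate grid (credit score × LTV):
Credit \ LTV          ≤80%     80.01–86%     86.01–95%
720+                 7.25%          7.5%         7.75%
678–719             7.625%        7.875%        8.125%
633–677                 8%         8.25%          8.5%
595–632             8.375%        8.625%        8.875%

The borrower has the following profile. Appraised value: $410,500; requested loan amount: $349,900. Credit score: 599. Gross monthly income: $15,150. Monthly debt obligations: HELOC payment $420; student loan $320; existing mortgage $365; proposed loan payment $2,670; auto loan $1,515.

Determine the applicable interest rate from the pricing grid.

8.625%

Credit score 599 ≥ 595; Total monthly debts = (420 + 320 + 365 + 2,670 + 1,515) = 5,290. Debt-to-income = 5,290/15,150 = 34.9% — meets 36% limit
LTV = 349,900/410,500 = 85.2% ≤ 95%
Credit 599 → row 595–632; LTV 85.2% → column 80.01–86%. Grid cell → 8.625%.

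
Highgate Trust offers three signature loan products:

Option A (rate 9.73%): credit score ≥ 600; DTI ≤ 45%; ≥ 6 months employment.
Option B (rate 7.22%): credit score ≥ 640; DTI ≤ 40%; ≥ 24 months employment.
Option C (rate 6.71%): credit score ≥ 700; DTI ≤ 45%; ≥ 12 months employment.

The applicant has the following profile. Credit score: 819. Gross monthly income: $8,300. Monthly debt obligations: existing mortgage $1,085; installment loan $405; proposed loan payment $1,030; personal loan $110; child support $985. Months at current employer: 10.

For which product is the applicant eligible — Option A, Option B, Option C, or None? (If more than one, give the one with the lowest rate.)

Option A

Total debts = (1,085 + 405 + 1,030 + 110 + 985) = 3,615; DTI = 3,615/8,300 = 43.6%.
Option A: score 819 ≥ 600; DTI 43.6% ≤ 45%; employment 10 ≥ 6 mo → qualifies.
Option B: score 819 ≥ 640; DTI 43.6% > 40%; employment 10 < 24 mo → does not qualify.
Option C: score 819 ≥ 700; DTI 43.6% ≤ 45%; employment 10 < 12 mo → does not qualify.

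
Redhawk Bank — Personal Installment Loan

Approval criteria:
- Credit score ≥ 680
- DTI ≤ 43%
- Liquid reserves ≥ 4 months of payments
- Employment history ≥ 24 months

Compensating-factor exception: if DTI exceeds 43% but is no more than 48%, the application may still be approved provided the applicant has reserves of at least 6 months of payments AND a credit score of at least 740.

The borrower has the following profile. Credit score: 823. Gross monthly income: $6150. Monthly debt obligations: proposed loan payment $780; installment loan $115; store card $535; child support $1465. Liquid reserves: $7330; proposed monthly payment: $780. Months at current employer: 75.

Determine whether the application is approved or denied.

Approved

Credit score 823 ≥ 680 (meets base)
Total debts = (780 + 115 + 535 + 1,465) = 2,895. DTI: 2,895 ÷ 6,150 = 47.1%, over the 43% base limit.
Reserves = 7,330/780 = 9.4 months ≥ 4
Employment 75 ≥ 24 months
DTI 47.1% is within the 43%–48% exception band; checking compensating factors.
Reserves 9.4 ≥ 6 months; credit score 823 ≥ 740.
Both override conditions satisfied; DTI exception granted.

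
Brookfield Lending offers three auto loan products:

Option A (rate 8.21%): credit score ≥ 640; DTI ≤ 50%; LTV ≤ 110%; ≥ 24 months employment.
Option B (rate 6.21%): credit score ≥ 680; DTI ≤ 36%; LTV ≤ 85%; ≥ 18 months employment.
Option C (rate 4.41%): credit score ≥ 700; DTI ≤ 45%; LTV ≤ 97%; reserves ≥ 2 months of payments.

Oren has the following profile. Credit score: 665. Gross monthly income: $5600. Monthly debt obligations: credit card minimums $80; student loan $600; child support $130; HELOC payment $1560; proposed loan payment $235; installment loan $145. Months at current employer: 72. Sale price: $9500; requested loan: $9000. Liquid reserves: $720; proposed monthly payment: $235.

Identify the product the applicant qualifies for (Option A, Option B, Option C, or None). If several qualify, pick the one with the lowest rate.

Total debts = (80 + 600 + 130 + 1,560 + 235 + 145) = 2,750; DTI = 2,750/5,600 = 49.1%.
LTV = 9,000/9,500 = 94.7%.
Reserves = 720/235 = 3.1 months.
Option A: score 665 ≥ 640; DTI 49.1% ≤ 50%; LTV 94.7% ≤ 110%; employment 72 ≥ 24 mo → qualifies.
Option B: score 665 < 680; DTI 49.1% > 36%; LTV 94.7% > 85%; employment 72 ≥ 18 mo → does not qualify.
Option C: score 665 < 700; DTI 49.1% > 45%; LTV 94.7% ≤ 97%; reserves 3.1 ≥ 2 mo → does not qualify.

Option A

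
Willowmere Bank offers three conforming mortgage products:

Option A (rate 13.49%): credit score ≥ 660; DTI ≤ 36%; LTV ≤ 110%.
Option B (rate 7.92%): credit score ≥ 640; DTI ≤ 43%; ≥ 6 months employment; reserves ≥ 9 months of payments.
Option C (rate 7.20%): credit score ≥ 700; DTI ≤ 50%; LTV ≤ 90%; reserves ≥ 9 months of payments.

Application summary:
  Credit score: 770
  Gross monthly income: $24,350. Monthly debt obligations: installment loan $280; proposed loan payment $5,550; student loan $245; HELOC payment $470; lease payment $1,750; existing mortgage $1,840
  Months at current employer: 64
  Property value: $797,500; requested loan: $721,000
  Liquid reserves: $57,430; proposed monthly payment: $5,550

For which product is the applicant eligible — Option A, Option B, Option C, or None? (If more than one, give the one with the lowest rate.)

Option B

Total debts = (280 + 5,550 + 245 + 470 + 1,750 + 1,840) = 10,135; DTI = 10,135/24,350 = 41.6%.
LTV = 721,000/797,500 = 90.4%.
Reserves = 57,430/5,550 = 10.3 months.
Option A: score 770 ≥ 660; DTI 41.6% > 36%; LTV 90.4% ≤ 110% → does not qualify.
Option B: score 770 ≥ 640; DTI 41.6% ≤ 43%; employment 64 ≥ 6 mo; reserves 10.3 ≥ 9 mo → qualifies.
Option C: score 770 ≥ 700; DTI 41.6% ≤ 50%; LTV 90.4% > 90%; reserves 10.3 ≥ 9 mo → does not qualify.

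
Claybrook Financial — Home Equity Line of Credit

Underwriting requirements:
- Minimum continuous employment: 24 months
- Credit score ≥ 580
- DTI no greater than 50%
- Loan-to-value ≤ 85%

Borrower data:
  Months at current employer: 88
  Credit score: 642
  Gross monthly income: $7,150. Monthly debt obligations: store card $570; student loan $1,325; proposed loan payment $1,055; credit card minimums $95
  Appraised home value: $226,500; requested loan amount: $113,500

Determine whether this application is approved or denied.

Approved

Employment 88 ≥ 24 months
Credit score 642 ≥ 580 (meets)
Total monthly debts = (570 + 1,325 + 1,055 + 95) = 3,045. DTI = 3,045/7,150 = 42.6% ≤ 50%
LTV = 113,500/226,500 = 50.1% ≤ 85%
All criteria satisfied.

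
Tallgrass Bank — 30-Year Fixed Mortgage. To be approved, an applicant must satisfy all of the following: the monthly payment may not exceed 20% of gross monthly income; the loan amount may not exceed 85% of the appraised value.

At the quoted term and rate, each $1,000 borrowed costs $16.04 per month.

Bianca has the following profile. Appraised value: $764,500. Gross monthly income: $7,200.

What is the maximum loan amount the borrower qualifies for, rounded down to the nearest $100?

$89,700

Payment cap: 20% × $7,200 = $1,440/month.
At $16.04 per $1,000, that supports 1,440/16.04 × 1,000 ≈ $89,775 → $89,700.
LTV cap: 85% × $764,500 = $649,825 → $649,800.
Binding constraint: payment-to-income.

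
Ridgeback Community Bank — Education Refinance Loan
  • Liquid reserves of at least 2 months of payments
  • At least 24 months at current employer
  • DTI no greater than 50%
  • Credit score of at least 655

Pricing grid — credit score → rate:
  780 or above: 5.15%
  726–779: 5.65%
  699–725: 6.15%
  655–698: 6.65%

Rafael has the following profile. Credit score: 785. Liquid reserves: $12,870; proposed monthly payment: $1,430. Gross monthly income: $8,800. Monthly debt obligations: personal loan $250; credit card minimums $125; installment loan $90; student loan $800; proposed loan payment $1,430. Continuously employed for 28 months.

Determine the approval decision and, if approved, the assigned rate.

Credit score 785 ≥ 655 (meets minimum)
Total monthly debts = (250 + 125 + 90 + 800 + 1,430) = 2,695. Debt-to-income = 2,695/8,800 = 30.6% — meets 50% limit
Employment 28 ≥ 24 months
Liquid reserves cover 12,870/1,430 = 9.0 months — ≥ 2 required
All requirements met. Score 785 falls in the 780 or above tier → 5.15%.

Approved at 5.15%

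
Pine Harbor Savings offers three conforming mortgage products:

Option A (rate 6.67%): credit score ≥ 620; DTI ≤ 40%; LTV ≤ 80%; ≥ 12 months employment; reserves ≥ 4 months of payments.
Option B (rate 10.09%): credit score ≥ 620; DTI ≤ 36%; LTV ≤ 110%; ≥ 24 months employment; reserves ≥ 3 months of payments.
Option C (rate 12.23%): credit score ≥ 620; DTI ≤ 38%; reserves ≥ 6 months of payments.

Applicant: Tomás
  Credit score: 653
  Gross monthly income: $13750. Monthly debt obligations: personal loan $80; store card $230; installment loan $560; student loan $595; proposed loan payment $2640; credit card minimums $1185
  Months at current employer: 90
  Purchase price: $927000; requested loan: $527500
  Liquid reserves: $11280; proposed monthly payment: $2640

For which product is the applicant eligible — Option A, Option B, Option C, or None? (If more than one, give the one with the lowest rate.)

Total debts = (80 + 230 + 560 + 595 + 2,640 + 1,185) = 5,290; DTI = 5,290/13,750 = 38.5%.
LTV = 527,500/927,000 = 56.9%.
Reserves = 11,280/2,640 = 4.3 months.
Option A: score 653 ≥ 620; DTI 38.5% ≤ 40%; LTV 56.9% ≤ 80%; employment 90 ≥ 12 mo; reserves 4.3 ≥ 4 mo → qualifies.
Option B: score 653 ≥ 620; DTI 38.5% > 36%; LTV 56.9% ≤ 110%; employment 90 ≥ 24 mo; reserves 4.3 ≥ 3 mo → does not qualify.
Option C: score 653 ≥ 620; DTI 38.5% > 38%; reserves 4.3 < 6 mo → does not qualify.

Option A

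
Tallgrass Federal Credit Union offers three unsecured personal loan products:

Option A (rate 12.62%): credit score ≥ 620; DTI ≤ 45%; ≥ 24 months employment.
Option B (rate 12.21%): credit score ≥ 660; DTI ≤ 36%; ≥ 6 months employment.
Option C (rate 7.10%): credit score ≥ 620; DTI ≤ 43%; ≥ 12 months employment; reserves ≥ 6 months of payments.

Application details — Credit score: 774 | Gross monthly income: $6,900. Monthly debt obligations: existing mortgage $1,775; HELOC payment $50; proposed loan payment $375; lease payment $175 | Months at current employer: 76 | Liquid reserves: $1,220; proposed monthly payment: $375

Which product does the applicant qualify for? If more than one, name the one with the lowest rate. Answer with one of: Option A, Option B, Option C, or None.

Option B

Total debts = (1,775 + 50 + 375 + 175) = 2,375; DTI = 2,375/6,900 = 34.4%.
Reserves = 1,220/375 = 3.3 months.
Option A: score 774 ≥ 620; DTI 34.4% ≤ 45%; employment 76 ≥ 24 mo → qualifies.
Option B: score 774 ≥ 660; DTI 34.4% ≤ 36%; employment 76 ≥ 6 mo → qualifies.
Option C: score 774 ≥ 620; DTI 34.4% ≤ 43%; employment 76 ≥ 12 mo; reserves 3.3 < 6 mo → does not qualify.
Qualifying: Option A, Option B. Lowest rate is 12.21% → Option B.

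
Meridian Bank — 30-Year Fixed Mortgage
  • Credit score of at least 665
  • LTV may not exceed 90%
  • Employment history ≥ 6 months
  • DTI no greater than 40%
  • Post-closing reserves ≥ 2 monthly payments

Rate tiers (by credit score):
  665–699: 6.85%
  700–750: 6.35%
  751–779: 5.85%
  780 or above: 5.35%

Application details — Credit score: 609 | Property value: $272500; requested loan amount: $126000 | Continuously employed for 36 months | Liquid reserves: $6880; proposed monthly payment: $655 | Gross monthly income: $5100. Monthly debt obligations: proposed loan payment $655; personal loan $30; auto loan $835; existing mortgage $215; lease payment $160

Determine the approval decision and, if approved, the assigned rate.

Credit score 609 < 665 (below minimum)
Reserves = 6,880/655 = 10.5 months ≥ 2
Loan-to-value = 126,000/272,500 = 46.2% — pass (90% max)
Employment 36 ≥ 6 months
Total monthly debts = (655 + 30 + 835 + 215 + 160) = 1,895. DTI: 1,895 ÷ 5,100 = 37.2%, within the 40% cap
Not all requirements met → denied.

Denied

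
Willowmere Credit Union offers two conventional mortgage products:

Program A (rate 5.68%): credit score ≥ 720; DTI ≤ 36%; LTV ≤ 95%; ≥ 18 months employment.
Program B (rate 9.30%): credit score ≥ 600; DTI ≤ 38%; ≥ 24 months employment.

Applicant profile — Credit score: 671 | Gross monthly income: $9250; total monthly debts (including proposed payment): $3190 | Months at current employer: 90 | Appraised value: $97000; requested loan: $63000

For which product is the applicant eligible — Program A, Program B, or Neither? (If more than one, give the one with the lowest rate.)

Program B

DTI = 3,190/9,250 = 34.5%.
LTV = 63,000/97,000 = 64.9%.
Program A: score 671 < 720; DTI 34.5% ≤ 36%; LTV 64.9% ≤ 95%; employment 90 ≥ 18 mo → does not qualify.
Program B: score 671 ≥ 600; DTI 34.5% ≤ 38%; employment 90 ≥ 24 mo → qualifies.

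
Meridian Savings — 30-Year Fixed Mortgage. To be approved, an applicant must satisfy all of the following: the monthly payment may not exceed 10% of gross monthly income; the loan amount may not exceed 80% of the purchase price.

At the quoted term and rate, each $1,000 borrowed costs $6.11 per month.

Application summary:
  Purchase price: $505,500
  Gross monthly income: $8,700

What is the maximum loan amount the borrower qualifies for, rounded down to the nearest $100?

$142,300

Payment cap: 10% × $8,700 = $870/month.
At $6.11 per $1,000, that supports 870/6.11 × 1,000 ≈ $142,389 → $142,300.
LTV cap: 80% × $505,500 = $404,400 → $404,400.
Binding constraint: payment-to-income.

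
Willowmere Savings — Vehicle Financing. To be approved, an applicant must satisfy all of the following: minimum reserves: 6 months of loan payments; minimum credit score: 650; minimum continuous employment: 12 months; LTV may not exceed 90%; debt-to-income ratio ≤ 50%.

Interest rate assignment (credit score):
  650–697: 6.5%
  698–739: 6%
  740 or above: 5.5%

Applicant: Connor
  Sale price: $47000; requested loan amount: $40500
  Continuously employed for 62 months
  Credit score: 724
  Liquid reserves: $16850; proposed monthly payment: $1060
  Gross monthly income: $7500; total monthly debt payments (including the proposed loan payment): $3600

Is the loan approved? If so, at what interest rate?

Credit score 724 ≥ 650 (meets minimum)
Loan-to-value = 40,500/47,000 = 86.2% — pass (90% max)
Employment 62 ≥ 12 months
DTI: 3,600 ÷ 7,500 = 48%, within the 50% cap
Reserves: 16,850 ÷ 1,060 = 15.9 months (meets 6-month minimum)
All requirements met. Score 724 falls in the 698–739 tier → 6%.

Approved at 6%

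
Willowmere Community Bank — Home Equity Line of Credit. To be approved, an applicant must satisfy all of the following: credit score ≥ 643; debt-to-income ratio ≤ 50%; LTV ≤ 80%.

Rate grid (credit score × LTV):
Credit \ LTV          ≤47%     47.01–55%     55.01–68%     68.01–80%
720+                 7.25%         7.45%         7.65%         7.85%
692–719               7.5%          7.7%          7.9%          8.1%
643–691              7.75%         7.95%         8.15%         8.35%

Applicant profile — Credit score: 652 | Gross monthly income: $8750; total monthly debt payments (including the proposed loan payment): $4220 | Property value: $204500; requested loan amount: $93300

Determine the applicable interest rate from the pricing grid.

Credit score 652 ≥ 643; DTI: 4,220 ÷ 8,750 = 48.2%, within the 50% cap
LTV: 93,300 ÷ 204,500 = 45.6%, within 80% cap
Score 652 is in the 643–691 band; LTV 45.6% is in the ≤47% band → 7.75%.

7.75%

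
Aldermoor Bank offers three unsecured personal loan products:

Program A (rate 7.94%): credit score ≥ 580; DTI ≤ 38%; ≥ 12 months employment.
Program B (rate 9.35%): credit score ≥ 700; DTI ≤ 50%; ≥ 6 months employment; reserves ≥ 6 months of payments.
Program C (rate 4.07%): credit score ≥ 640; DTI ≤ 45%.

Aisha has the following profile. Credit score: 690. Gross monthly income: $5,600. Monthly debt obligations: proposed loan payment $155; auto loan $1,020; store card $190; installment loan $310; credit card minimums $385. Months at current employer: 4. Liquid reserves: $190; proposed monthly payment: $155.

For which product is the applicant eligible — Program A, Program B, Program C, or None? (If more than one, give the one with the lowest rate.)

Program C

Total debts = (155 + 1,020 + 190 + 310 + 385) = 2,060; DTI = 2,060/5,600 = 36.8%.
Reserves = 190/155 = 1.2 months.
Program A: score 690 ≥ 580; DTI 36.8% ≤ 38%; employment 4 < 12 mo → does not qualify.
Program B: score 690 < 700; DTI 36.8% ≤ 50%; employment 4 < 6 mo; reserves 1.2 < 6 mo → does not qualify.
Program C: score 690 ≥ 640; DTI 36.8% ≤ 45% → qualifies.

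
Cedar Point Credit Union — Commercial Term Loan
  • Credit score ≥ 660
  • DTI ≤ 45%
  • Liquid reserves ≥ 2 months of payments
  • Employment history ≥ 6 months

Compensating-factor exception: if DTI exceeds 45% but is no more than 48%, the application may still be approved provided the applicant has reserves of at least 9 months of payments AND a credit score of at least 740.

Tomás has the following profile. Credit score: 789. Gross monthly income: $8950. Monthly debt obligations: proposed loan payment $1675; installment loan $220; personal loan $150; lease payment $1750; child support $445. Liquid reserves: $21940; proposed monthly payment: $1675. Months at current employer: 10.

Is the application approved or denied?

Credit score 789 ≥ 660 (meets base)
Total debts = (1,675 + 220 + 150 + 1,750 + 445) = 4,240. DTI: 4,240 ÷ 8,950 = 47.4%, over the 45% base limit.
Reserves: 21,940 ÷ 1,675 = 13.1 months (meets 2-month minimum)
Employment 10 ≥ 6 months
DTI 47.4% is within the 45%–48% exception band; checking compensating factors.
Override check — reserves: 13.1 mo (ok); score: 789 (ok).
Both override conditions satisfied; DTI exception granted.

Approved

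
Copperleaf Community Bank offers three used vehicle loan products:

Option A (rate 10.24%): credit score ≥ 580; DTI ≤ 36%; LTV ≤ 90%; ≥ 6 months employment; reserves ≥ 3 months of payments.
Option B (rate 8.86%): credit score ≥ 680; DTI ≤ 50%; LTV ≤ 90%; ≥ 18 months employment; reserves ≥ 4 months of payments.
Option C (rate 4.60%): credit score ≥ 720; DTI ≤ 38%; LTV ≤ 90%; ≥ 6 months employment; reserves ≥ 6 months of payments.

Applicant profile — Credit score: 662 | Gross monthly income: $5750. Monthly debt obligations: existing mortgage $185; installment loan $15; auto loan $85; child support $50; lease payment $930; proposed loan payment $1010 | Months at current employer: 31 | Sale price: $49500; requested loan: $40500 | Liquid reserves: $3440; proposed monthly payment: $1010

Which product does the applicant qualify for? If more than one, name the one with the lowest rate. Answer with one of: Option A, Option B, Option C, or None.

Total debts = (185 + 15 + 85 + 50 + 930 + 1,010) = 2,275; DTI = 2,275/5,750 = 39.6%.
LTV = 40,500/49,500 = 81.8%.
Reserves = 3,440/1,010 = 3.4 months.
Option A: score 662 ≥ 580; DTI 39.6% > 36%; LTV 81.8% ≤ 90%; employment 31 ≥ 6 mo; reserves 3.4 ≥ 3 mo → does not qualify.
Option B: score 662 < 680; DTI 39.6% ≤ 50%; LTV 81.8% ≤ 90%; employment 31 ≥ 18 mo; reserves 3.4 < 4 mo → does not qualify.
Option C: score 662 < 720; DTI 39.6% > 38%; LTV 81.8% ≤ 90%; employment 31 ≥ 6 mo; reserves 3.4 < 6 mo → does not qualify.

None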